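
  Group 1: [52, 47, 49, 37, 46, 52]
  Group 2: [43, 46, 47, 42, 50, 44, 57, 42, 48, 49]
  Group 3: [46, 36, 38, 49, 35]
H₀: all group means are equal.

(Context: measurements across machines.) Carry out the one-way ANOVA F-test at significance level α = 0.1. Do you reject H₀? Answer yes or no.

reject H₀: no

Group means [47.17, 46.80, 40.80], grand mean 45.476
SSB = Σnᵢ(x̄ᵢ−x̄)² = 144.005; SSW = ΣΣ(x−x̄ᵢ)² = 503.233
MSB = 144.005/2 = 72.0024; MSW = 503.233/18 = 27.9574
F = MSB/MSW = 2.5754
df = (2, 18)
p-value (upper-tail) = 0.10384
At α=0.1: p ≥ α → fail to reject H₀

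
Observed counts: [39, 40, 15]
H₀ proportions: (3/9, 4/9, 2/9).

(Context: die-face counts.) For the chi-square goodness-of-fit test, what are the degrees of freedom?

df = k − 1 = 3 − 1 = 2

degrees of freedom = 2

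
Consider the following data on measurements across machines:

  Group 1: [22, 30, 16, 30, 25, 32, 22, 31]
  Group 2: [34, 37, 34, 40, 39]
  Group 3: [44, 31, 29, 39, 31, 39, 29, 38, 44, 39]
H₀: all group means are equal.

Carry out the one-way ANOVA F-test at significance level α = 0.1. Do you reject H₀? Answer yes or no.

Group means [26.00, 36.80, 36.30], grand mean 32.826
SSB = Σnᵢ(x̄ᵢ−x̄)² = 572.404; SSW = ΣΣ(x−x̄ᵢ)² = 562.900
MSB = 572.404/2 = 286.2022; MSW = 562.900/20 = 28.1450
F = MSB/MSW = 10.1688
df = (2, 20)
p-value (upper-tail) = 0.00090
At α=0.1: p < α → reject H₀

reject H₀: yes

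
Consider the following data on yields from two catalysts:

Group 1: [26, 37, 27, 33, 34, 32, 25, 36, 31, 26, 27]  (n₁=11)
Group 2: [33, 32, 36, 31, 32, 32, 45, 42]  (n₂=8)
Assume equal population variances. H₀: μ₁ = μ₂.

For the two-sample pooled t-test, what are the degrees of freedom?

df = n₁ + n₂ − 2 = 11 + 8 − 2 = 17

degrees of freedom = 17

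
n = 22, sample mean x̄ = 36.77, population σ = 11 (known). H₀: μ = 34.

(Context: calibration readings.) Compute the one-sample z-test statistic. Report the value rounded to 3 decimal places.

SE = σ/√n = 11/√22 = 2.3452
z = (x̄−μ₀)/SE = (36.77−34)/2.3452 = 1.1811

test statistic = 1.181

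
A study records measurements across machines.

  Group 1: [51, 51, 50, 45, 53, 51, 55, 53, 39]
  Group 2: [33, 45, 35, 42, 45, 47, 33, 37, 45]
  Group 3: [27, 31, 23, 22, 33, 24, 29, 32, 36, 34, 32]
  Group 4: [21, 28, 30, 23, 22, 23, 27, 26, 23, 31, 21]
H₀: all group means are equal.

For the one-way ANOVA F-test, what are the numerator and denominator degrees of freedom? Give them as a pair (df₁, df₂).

k = 4 groups, N = 40 total
df = (k−1, N−k) = (4−1, 40−4) = (3, 36)

degrees of freedom = [3, 36]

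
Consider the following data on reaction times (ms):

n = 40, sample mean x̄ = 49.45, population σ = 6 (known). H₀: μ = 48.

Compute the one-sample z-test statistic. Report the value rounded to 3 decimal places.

SE = σ/√n = 6/√40 = 0.9487
z = (x̄−μ₀)/SE = (49.45−48)/0.9487 = 1.5284

test statistic = 1.528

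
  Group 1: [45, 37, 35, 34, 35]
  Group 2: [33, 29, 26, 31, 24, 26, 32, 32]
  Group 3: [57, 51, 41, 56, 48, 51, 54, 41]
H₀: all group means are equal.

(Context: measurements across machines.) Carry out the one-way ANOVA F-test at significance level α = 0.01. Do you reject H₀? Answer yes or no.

Group means [37.20, 29.12, 49.88], grand mean 38.952
SSB = Σnᵢ(x̄ᵢ−x̄)² = 1742.402; SSW = ΣΣ(x−x̄ᵢ)² = 430.550
MSB = 1742.402/2 = 871.2012; MSW = 430.550/18 = 23.9194
F = MSB/MSW = 36.4223
df = (2, 18)
p-value (upper-tail) = 0.00000
At α=0.01: p < α → reject H₀

reject H₀: yes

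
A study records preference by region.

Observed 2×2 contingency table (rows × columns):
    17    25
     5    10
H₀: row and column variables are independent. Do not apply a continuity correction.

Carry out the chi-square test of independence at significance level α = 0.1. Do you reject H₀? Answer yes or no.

Row totals [42, 15], col totals [22, 35], n=57
χ² = (17−16.21)²/16.21 + (25−25.79)²/25.79 + (5−5.79)²/5.79 + (10−9.21)²/9.21 = 0.2379
df = 1
p-value (upper-tail) = 0.62570
At α=0.1: p ≥ α → fail to reject H₀

reject H₀: no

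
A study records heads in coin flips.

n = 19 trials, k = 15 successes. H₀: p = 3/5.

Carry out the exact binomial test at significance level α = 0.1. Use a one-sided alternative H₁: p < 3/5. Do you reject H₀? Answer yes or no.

Exact binomial: n=19, k=15, p₀=3/5=0.6000
P(X≤15) from Σ C(n,i)·p₀^i·(1−p₀)^(n−i)
p-value (one-sided, H₁ less) = 0.97704
At α=0.1: p ≥ α → fail to reject H₀

reject H₀: no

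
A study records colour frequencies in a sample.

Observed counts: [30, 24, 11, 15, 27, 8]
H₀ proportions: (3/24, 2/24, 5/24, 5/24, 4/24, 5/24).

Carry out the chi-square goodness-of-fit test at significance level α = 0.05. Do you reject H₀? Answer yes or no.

n = 115; E_i = n·p_i = [14.38, 9.58, 23.96, 23.96, 19.17, 23.96]
χ² = (30−14.38)²/14.38 + (24−9.58)²/9.58 + (11−23.96)²/23.96 + (15−23.96)²/23.96 + (27−19.17)²/19.17 + (8−23.96)²/23.96 = 62.8609
df = 5
p-value (upper-tail) = 0.00000
At α=0.05: p < α → reject H₀

reject H₀: yes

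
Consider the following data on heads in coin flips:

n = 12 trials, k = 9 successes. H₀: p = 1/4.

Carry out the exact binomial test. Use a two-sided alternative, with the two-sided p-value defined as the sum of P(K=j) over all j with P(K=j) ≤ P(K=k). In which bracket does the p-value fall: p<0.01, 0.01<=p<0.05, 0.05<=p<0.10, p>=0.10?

p-value bracket: p<0.01

Exact binomial: n=12, k=9, p₀=1/4=0.2500
P(X=j) = C(n,j)·p₀^j·(1−p₀)^(n−j); p = Σ P(X=j) over j with P(X=j) ≤ P(X=9)
p-value (two-sided) = 0.00039
→ bracket: p<0.01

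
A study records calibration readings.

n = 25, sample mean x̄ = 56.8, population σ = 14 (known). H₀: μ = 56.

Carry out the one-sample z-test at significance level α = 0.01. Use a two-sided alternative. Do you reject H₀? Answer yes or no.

reject H₀: no

SE = σ/√n = 14/√25 = 2.8000
z = (x̄−μ₀)/SE = (56.8−56)/2.8000 = 0.2857
p-value (two-sided) = 0.77510
At α=0.01: p ≥ α → fail to reject H₀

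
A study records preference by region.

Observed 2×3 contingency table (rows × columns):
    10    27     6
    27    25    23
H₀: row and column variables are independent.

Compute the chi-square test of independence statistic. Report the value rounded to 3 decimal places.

Row totals [43, 75], col totals [37, 52, 29], n=118
χ² = (10−13.48)²/13.48 + (27−18.95)²/18.95 + (6−10.57)²/10.57 + (27−23.52)²/23.52 + (25−33.05)²/33.05 + (23−18.43)²/18.43 = 9.9036
df = 2

test statistic = 9.904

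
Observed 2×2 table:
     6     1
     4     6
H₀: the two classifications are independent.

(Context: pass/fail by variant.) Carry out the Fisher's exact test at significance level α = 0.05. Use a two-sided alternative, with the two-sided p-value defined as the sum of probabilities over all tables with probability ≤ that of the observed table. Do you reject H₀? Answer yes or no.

reject H₀: no

Margins: r₁=7, r₂=10, c₁=10, c₂=7, n=17
p_obs = C(7,6)·C(10,4)/C(17,10); sum pmf over tables with pmf ≤ p_obs
p-value (two-sided) = 0.13400
At α=0.05: p ≥ α → fail to reject H₀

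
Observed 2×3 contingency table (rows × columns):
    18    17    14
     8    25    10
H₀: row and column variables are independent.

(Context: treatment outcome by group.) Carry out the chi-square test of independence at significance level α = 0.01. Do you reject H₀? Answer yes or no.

Row totals [49, 43], col totals [26, 42, 24], n=92
χ² = (18−13.85)²/13.85 + (17−22.37)²/22.37 + (14−12.78)²/12.78 + (8−12.15)²/12.15 + (25−19.63)²/19.63 + (10−11.22)²/11.22 = 5.6694
df = 2
p-value (upper-tail) = 0.05873
At α=0.01: p ≥ α → fail to reject H₀

reject H₀: no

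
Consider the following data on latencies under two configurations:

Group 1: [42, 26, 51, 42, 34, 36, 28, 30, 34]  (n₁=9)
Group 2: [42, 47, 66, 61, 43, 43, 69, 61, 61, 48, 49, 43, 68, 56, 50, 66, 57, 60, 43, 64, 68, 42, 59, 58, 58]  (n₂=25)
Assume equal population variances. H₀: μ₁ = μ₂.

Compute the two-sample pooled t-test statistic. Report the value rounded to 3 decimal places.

test statistic = -5.513

x̄₁=35.889, s₁=7.944, n₁=9
x̄₂=55.280, s₂=9.388, n₂=25
s_p² = [8·7.944² + 24·9.388²]/32 = 81.8728
SE = √(s_p²·(1/9+1/25)) = 3.5174
t = (35.889−55.280)/3.5174 = -5.5130
df = 32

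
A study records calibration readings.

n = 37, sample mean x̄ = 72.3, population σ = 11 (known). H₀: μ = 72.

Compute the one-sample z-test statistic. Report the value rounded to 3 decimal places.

SE = σ/√n = 11/√37 = 1.8084
z = (x̄−μ₀)/SE = (72.3−72)/1.8084 = 0.1659

test statistic = 0.166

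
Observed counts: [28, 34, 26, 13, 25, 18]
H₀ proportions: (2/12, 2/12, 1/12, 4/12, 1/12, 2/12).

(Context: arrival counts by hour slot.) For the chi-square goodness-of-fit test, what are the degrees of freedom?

degrees of freedom = 5

df = k − 1 = 6 − 1 = 5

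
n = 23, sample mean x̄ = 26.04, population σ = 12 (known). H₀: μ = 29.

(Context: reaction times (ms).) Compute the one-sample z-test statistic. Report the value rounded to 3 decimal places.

test statistic = -1.183

SE = σ/√n = 12/√23 = 2.5022
z = (x̄−μ₀)/SE = (26.04−29)/2.5022 = -1.1830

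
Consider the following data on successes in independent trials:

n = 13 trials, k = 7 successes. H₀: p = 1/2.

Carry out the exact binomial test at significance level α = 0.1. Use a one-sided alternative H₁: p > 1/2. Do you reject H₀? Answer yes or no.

reject H₀: no

Exact binomial: n=13, k=7, p₀=1/2=0.5000
P(X≥7) from Σ C(n,i)·p₀^i·(1−p₀)^(n−i)
p-value (one-sided, H₁ greater) = 0.50000
At α=0.1: p ≥ α → fail to reject H₀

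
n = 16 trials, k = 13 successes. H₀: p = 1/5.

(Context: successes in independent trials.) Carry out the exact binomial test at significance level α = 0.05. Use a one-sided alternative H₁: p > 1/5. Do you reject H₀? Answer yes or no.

reject H₀: yes

Exact binomial: n=16, k=13, p₀=1/5=0.2000
P(X≥13) from Σ C(n,i)·p₀^i·(1−p₀)^(n−i)
p-value (one-sided, H₁ greater) = 0.00000
At α=0.05: p < α → reject H₀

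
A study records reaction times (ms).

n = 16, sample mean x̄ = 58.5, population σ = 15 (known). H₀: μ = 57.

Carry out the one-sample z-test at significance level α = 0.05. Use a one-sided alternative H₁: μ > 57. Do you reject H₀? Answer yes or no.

SE = σ/√n = 15/√16 = 3.7500
z = (x̄−μ₀)/SE = (58.5−57)/3.7500 = 0.4000
p-value (one-sided, H₁ greater) = 0.34458
At α=0.05: p ≥ α → fail to reject H₀

reject H₀: no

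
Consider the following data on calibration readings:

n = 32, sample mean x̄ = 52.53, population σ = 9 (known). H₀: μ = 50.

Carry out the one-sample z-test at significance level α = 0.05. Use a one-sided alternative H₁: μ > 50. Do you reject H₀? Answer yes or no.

SE = σ/√n = 9/√32 = 1.5910
z = (x̄−μ₀)/SE = (52.53−50)/1.5910 = 1.5902
p-value (one-sided, H₁ greater) = 0.05589
At α=0.05: p ≥ α → fail to reject H₀

reject H₀: no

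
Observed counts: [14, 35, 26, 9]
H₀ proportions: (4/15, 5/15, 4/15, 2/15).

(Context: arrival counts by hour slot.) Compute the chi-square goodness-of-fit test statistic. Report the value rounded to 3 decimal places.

test statistic = 5.911

n = 84; E_i = n·p_i = [22.40, 28.00, 22.40, 11.20]
χ² = (14−22.40)²/22.40 + (35−28.00)²/28.00 + (26−22.40)²/22.40 + (9−11.20)²/11.20 = 5.9107
df = 3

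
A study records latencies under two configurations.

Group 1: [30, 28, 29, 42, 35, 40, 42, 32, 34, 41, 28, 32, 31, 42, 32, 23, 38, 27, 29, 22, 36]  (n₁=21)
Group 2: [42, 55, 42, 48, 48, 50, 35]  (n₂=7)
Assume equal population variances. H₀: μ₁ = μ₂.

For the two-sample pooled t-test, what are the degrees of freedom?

df = n₁ + n₂ − 2 = 21 + 7 − 2 = 26

degrees of freedom = 26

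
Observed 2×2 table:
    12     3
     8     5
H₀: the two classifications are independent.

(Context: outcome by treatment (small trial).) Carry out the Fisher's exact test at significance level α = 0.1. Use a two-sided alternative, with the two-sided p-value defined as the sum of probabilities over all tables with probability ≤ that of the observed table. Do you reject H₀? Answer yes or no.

reject H₀: no

Margins: r₁=15, r₂=13, c₁=20, c₂=8, n=28
p_obs = C(15,12)·C(13,8)/C(28,20); sum pmf over tables with pmf ≤ p_obs
p-value (two-sided) = 0.40966
At α=0.1: p ≥ α → fail to reject H₀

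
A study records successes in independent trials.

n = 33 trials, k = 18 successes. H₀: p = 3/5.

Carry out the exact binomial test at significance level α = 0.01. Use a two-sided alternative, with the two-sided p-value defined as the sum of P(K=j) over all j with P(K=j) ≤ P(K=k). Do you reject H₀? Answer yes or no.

reject H₀: no

Exact binomial: n=33, k=18, p₀=3/5=0.6000
P(X=j) = C(n,j)·p₀^j·(1−p₀)^(n−j); p = Σ P(X=j) over j with P(X=j) ≤ P(X=18)
p-value (two-sided) = 0.59484
At α=0.01: p ≥ α → fail to reject H₀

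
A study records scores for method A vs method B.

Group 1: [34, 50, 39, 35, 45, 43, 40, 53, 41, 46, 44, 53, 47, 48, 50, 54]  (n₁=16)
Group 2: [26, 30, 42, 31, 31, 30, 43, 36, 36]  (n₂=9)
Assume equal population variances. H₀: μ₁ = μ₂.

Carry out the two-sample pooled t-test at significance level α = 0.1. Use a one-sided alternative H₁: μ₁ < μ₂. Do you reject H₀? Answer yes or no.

reject H₀: no

x̄₁=45.125, s₁=6.195, n₁=16
x̄₂=33.889, s₂=5.776, n₂=9
s_p² = [15·6.195² + 8·5.776²]/23 = 36.6365
SE = √(s_p²·(1/16+1/9)) = 2.5220
t = (45.125−33.889)/2.5220 = 4.4552
df = 23
p-value (one-sided, H₁ less) = 0.99991
At α=0.1: p ≥ α → fail to reject H₀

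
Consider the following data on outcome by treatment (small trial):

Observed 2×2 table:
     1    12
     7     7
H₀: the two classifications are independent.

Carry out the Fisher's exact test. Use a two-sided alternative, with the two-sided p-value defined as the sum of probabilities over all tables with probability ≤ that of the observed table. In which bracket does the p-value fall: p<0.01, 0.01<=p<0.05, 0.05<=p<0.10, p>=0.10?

Margins: r₁=13, r₂=14, c₁=8, c₂=19, n=27
p_obs = C(13,1)·C(14,7)/C(27,8); sum pmf over tables with pmf ≤ p_obs
p-value (two-sided) = 0.03285
→ bracket: 0.01<=p<0.05

p-value bracket: 0.01<=p<0.05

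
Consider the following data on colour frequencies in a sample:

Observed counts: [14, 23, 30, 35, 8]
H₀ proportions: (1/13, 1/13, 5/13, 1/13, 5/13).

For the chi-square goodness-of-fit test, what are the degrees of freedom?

degrees of freedom = 4

df = k − 1 = 5 − 1 = 4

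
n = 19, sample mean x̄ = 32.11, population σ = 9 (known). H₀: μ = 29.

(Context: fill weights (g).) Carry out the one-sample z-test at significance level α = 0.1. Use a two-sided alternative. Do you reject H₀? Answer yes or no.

SE = σ/√n = 9/√19 = 2.0647
z = (x̄−μ₀)/SE = (32.11−29)/2.0647 = 1.5062
p-value (two-sided) = 0.13201
At α=0.1: p ≥ α → fail to reject H₀

reject H₀: no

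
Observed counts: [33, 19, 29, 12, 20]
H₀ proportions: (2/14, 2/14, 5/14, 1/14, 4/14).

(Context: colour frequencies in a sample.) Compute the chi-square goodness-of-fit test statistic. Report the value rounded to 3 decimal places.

test statistic = 27.892

n = 113; E_i = n·p_i = [16.14, 16.14, 40.36, 8.07, 32.29]
χ² = (33−16.14)²/16.14 + (19−16.14)²/16.14 + (29−40.36)²/40.36 + (12−8.07)²/8.07 + (20−32.29)²/32.29 = 27.8920
df = 4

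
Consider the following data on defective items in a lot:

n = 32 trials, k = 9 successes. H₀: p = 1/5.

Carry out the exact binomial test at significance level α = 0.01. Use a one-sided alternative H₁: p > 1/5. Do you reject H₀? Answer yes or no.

Exact binomial: n=32, k=9, p₀=1/5=0.2000
P(X≥9) from Σ C(n,i)·p₀^i·(1−p₀)^(n−i)
p-value (one-sided, H₁ greater) = 0.17460
At α=0.01: p ≥ α → fail to reject H₀

reject H₀: no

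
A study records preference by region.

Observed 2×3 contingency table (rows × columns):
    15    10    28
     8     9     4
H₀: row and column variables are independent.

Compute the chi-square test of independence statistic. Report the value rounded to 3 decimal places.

Row totals [53, 21], col totals [23, 19, 32], n=74
χ² = (15−16.47)²/16.47 + (10−13.61)²/13.61 + (28−22.92)²/22.92 + (8−6.53)²/6.53 + (9−5.39)²/5.39 + (4−9.08)²/9.08 = 7.8047
df = 2

test statistic = 7.805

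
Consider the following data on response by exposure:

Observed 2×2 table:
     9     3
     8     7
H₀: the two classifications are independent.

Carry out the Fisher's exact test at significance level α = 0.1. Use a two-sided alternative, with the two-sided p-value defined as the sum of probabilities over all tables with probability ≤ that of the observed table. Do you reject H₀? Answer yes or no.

Margins: r₁=12, r₂=15, c₁=17, c₂=10, n=27
p_obs = C(12,9)·C(15,8)/C(27,17); sum pmf over tables with pmf ≤ p_obs
p-value (two-sided) = 0.42441
At α=0.1: p ≥ α → fail to reject H₀

reject H₀: no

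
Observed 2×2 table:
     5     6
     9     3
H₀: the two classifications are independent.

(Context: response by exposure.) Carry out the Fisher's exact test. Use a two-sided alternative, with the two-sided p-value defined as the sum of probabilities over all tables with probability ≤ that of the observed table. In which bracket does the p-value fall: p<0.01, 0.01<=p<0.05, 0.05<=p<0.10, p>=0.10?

p-value bracket: p>=0.10

Margins: r₁=11, r₂=12, c₁=14, c₂=9, n=23
p_obs = C(11,5)·C(12,9)/C(23,14); sum pmf over tables with pmf ≤ p_obs
p-value (two-sided) = 0.21376
→ bracket: p>=0.10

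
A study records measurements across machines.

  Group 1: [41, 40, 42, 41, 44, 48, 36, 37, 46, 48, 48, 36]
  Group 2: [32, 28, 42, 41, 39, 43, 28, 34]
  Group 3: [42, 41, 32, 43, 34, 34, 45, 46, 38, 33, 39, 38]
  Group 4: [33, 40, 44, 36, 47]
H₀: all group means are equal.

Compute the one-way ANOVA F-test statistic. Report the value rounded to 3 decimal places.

Group means [42.25, 35.88, 38.75, 40.00], grand mean 39.432
SSB = Σnᵢ(x̄ᵢ−x̄)² = 203.706; SSW = ΣΣ(x−x̄ᵢ)² = 877.375
MSB = 203.706/3 = 67.9020; MSW = 877.375/33 = 26.5871
F = MSB/MSW = 2.5539
df = (3, 33)

test statistic = 2.554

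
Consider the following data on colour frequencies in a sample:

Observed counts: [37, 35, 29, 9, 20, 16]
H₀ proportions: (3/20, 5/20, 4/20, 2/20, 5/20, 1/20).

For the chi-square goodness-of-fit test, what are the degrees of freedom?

df = k − 1 = 6 − 1 = 5

degrees of freedom = 5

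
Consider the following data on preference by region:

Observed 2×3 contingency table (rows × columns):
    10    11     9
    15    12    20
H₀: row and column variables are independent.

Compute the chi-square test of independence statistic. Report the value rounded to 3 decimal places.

test statistic = 1.538

Row totals [30, 47], col totals [25, 23, 29], n=77
χ² = (10−9.74)²/9.74 + (11−8.96)²/8.96 + (9−11.30)²/11.30 + (15−15.26)²/15.26 + (12−14.04)²/14.04 + (20−17.70)²/17.70 = 1.5376
df = 2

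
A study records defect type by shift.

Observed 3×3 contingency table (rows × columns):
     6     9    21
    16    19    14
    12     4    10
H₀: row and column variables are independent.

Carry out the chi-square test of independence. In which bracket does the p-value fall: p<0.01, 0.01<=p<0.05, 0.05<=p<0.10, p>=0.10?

p-value bracket: 0.01<=p<0.05

Row totals [36, 49, 26], col totals [34, 32, 45], n=111
χ² = (6−11.03)²/11.03 + (9−10.38)²/10.38 + (21−14.59)²/14.59 + (16−15.01)²/15.01 + (19−14.13)²/14.13 + (14−19.86)²/19.86 + (12−7.96)²/7.96 + (4−7.50)²/7.50 + (10−10.54)²/10.54 = 12.4679
df = 4
p-value (upper-tail) = 0.01419
→ bracket: 0.01<=p<0.05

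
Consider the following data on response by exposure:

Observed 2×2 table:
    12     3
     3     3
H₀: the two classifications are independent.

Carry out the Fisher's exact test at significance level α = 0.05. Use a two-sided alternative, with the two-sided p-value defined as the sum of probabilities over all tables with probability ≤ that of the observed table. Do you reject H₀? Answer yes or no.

reject H₀: no

Margins: r₁=15, r₂=6, c₁=15, c₂=6, n=21
p_obs = C(15,12)·C(6,3)/C(21,15); sum pmf over tables with pmf ≤ p_obs
p-value (two-sided) = 0.29063
At α=0.05: p ≥ α → fail to reject H₀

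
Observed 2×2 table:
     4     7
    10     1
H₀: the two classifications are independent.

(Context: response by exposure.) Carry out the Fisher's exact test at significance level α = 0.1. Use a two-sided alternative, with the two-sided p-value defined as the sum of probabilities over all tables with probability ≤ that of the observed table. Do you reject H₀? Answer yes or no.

Margins: r₁=11, r₂=11, c₁=14, c₂=8, n=22
p_obs = C(11,4)·C(11,10)/C(22,14); sum pmf over tables with pmf ≤ p_obs
p-value (two-sided) = 0.02374
At α=0.1: p < α → reject H₀

reject H₀: yes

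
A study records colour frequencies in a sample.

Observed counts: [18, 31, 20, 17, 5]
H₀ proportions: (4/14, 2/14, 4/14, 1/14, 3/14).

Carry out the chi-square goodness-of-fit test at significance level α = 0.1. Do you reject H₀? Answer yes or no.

n = 91; E_i = n·p_i = [26.00, 13.00, 26.00, 6.50, 19.50]
χ² = (18−26.00)²/26.00 + (31−13.00)²/13.00 + (20−26.00)²/26.00 + (17−6.50)²/6.50 + (5−19.50)²/19.50 = 56.5128
df = 4
p-value (upper-tail) = 0.00000
At α=0.1: p < α → reject H₀

reject H₀: yes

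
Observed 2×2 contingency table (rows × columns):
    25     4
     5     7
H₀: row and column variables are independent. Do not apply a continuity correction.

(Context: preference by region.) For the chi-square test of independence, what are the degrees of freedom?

df = (r−1)(c−1) = (2−1)·(2−1) = 1

degrees of freedom = 1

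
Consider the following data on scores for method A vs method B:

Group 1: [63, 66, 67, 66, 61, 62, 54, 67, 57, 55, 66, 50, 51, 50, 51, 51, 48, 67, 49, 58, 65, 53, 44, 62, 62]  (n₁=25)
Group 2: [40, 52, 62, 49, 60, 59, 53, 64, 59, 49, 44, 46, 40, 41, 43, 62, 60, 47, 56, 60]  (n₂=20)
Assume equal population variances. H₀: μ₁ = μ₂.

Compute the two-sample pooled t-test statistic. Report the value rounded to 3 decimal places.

test statistic = 2.381

x̄₁=57.800, s₁=7.269, n₁=25
x̄₂=52.300, s₂=8.215, n₂=20
s_p² = [24·7.269² + 19·8.215²]/43 = 59.3070
SE = √(s_p²·(1/25+1/20)) = 2.3103
t = (57.800−52.300)/2.3103 = 2.3806
df = 43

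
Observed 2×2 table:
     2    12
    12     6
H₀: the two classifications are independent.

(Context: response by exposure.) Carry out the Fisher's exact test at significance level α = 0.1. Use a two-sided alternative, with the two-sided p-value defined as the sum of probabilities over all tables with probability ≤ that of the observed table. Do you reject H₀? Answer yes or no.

Margins: r₁=14, r₂=18, c₁=14, c₂=18, n=32
p_obs = C(14,2)·C(18,12)/C(32,14); sum pmf over tables with pmf ≤ p_obs
p-value (two-sided) = 0.00450
At α=0.1: p < α → reject H₀

reject H₀: yes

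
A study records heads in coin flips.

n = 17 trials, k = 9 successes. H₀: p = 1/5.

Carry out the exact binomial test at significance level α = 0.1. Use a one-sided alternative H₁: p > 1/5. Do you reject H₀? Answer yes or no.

reject H₀: yes

Exact binomial: n=17, k=9, p₀=1/5=0.2000
P(X≥9) from Σ C(n,i)·p₀^i·(1−p₀)^(n−i)
p-value (one-sided, H₁ greater) = 0.00258
At α=0.1: p < α → reject H₀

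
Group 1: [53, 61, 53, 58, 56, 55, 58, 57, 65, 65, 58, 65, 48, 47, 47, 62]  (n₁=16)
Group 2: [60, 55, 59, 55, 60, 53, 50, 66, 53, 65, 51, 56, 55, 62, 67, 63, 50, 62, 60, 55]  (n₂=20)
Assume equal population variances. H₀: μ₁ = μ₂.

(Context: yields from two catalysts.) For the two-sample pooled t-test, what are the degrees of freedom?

degrees of freedom = 34

df = n₁ + n₂ − 2 = 16 + 20 − 2 = 34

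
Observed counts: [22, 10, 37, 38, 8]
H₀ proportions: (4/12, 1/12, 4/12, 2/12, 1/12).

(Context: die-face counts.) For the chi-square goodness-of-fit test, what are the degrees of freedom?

df = k − 1 = 5 − 1 = 4

degrees of freedom = 4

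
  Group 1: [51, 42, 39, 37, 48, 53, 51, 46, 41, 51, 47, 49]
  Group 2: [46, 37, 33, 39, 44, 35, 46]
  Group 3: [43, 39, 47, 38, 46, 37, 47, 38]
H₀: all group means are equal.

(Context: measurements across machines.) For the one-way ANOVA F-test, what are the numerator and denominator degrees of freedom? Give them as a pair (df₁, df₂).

k = 3 groups, N = 27 total
df = (k−1, N−k) = (3−1, 27−3) = (2, 24)

degrees of freedom = [2, 24]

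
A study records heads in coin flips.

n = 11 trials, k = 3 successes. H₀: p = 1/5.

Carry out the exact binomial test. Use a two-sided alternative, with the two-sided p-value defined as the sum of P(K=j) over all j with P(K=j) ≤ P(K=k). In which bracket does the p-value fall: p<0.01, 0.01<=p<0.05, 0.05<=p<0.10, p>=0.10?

p-value bracket: p>=0.10

Exact binomial: n=11, k=3, p₀=1/5=0.2000
P(X=j) = C(n,j)·p₀^j·(1−p₀)^(n−j); p = Σ P(X=j) over j with P(X=j) ≤ P(X=3)
p-value (two-sided) = 0.46850
→ bracket: p>=0.10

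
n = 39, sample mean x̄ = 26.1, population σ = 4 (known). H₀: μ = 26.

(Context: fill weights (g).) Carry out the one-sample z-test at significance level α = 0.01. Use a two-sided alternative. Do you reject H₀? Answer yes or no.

reject H₀: no

SE = σ/√n = 4/√39 = 0.6405
z = (x̄−μ₀)/SE = (26.1−26)/0.6405 = 0.1561
p-value (two-sided) = 0.87593
At α=0.01: p ≥ α → fail to reject H₀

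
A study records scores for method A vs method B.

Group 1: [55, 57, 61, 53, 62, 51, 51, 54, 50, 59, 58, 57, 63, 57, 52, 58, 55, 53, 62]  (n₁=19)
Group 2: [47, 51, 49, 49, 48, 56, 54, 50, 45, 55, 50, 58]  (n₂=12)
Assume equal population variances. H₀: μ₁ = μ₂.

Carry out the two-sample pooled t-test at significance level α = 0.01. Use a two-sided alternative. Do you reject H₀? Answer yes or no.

reject H₀: yes

x̄₁=56.211, s₁=4.022, n₁=19
x̄₂=51.000, s₂=3.931, n₂=12
s_p² = [18·4.022² + 11·3.931²]/29 = 15.9020
SE = √(s_p²·(1/19+1/12)) = 1.4704
t = (56.211−51.000)/1.4704 = 3.5436
df = 29
p-value (two-sided) = 0.00136
At α=0.01: p < α → reject H₀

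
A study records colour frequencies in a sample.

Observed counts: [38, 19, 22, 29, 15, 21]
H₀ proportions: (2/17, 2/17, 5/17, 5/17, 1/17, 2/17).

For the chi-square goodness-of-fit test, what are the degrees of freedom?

degrees of freedom = 5

df = k − 1 = 6 − 1 = 5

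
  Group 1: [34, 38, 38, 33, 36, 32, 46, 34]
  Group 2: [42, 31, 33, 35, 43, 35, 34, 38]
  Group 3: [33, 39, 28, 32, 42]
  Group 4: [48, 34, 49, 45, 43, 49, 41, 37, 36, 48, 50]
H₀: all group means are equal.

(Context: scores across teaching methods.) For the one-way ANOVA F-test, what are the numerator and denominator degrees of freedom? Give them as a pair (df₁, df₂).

degrees of freedom = [3, 28]

k = 4 groups, N = 32 total
df = (k−1, N−k) = (4−1, 32−4) = (3, 28)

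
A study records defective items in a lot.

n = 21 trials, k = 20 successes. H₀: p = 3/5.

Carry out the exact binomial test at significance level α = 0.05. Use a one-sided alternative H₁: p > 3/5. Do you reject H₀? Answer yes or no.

reject H₀: yes

Exact binomial: n=21, k=20, p₀=3/5=0.6000
P(X≥20) from Σ C(n,i)·p₀^i·(1−p₀)^(n−i)
p-value (one-sided, H₁ greater) = 0.00033
At α=0.05: p < α → reject H₀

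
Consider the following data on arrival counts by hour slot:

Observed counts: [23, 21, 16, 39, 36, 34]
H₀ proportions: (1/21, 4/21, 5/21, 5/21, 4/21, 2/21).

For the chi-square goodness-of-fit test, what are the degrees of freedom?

degrees of freedom = 5

df = k − 1 = 6 − 1 = 5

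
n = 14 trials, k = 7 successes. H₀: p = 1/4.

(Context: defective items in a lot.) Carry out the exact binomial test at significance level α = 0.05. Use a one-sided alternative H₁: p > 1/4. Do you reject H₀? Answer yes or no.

reject H₀: yes

Exact binomial: n=14, k=7, p₀=1/4=0.2500
P(X≥7) from Σ C(n,i)·p₀^i·(1−p₀)^(n−i)
p-value (one-sided, H₁ greater) = 0.03827
At α=0.05: p < α → reject H₀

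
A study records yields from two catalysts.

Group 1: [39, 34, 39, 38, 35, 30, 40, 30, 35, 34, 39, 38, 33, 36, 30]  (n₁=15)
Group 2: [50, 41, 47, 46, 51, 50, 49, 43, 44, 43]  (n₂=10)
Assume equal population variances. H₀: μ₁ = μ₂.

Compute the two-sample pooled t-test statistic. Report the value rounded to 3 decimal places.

x̄₁=35.333, s₁=3.498, n₁=15
x̄₂=46.400, s₂=3.534, n₂=10
s_p² = [14·3.498² + 9·3.534²]/23 = 12.3362
SE = √(s_p²·(1/15+1/10)) = 1.4339
t = (35.333−46.400)/1.4339 = -7.7179
df = 23

test statistic = -7.718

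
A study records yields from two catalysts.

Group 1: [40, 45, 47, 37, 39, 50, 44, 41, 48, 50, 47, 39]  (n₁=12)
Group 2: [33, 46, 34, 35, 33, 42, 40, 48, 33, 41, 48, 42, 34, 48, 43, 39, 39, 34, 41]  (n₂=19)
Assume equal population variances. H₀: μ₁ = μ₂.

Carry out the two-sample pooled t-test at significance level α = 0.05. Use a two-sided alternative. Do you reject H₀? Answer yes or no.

x̄₁=43.917, s₁=4.582, n₁=12
x̄₂=39.632, s₂=5.408, n₂=19
s_p² = [11·4.582² + 18·5.408²]/29 = 26.1151
SE = √(s_p²·(1/12+1/19)) = 1.8843
t = (43.917−39.632)/1.8843 = 2.2741
df = 29
p-value (two-sided) = 0.03054
At α=0.05: p < α → reject H₀

reject H₀: yes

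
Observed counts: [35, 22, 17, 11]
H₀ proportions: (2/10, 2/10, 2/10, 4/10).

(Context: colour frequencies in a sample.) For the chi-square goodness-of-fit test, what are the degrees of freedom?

degrees of freedom = 3

df = k − 1 = 4 − 1 = 3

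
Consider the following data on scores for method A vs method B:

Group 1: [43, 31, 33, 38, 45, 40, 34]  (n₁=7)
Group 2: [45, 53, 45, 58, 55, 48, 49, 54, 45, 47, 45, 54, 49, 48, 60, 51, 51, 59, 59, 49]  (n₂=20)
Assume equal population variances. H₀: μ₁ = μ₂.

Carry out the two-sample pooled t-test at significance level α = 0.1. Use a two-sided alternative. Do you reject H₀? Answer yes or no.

x̄₁=37.714, s₁=5.282, n₁=7
x̄₂=51.200, s₂=5.053, n₂=20
s_p² = [6·5.282² + 19·5.053²]/25 = 26.1051
SE = √(s_p²·(1/7+1/20)) = 2.2438
t = (37.714−51.200)/2.2438 = -6.0103
df = 25
p-value (two-sided) = 0.00000
At α=0.1: p < α → reject H₀

reject H₀: yes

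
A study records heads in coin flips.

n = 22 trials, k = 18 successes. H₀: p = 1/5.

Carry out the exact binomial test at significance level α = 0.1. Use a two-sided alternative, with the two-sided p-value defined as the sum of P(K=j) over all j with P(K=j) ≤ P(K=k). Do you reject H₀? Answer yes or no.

Exact binomial: n=22, k=18, p₀=1/5=0.2000
P(X=j) = C(n,j)·p₀^j·(1−p₀)^(n−j); p = Σ P(X=j) over j with P(X=j) ≤ P(X=18)
p-value (two-sided) = 0.00000
At α=0.1: p < α → reject H₀

reject H₀: yes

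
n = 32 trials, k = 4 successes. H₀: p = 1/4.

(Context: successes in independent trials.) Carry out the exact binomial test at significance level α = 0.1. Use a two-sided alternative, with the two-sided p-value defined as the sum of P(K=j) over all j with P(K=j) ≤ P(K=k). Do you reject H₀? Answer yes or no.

Exact binomial: n=32, k=4, p₀=1/4=0.2500
P(X=j) = C(n,j)·p₀^j·(1−p₀)^(n−j); p = Σ P(X=j) over j with P(X=j) ≤ P(X=4)
p-value (two-sided) = 0.15019
At α=0.1: p ≥ α → fail to reject H₀

reject H₀: no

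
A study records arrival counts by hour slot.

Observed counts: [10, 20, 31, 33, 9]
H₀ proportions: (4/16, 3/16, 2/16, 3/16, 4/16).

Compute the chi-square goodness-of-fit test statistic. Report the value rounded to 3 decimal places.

test statistic = 55.770

n = 103; E_i = n·p_i = [25.75, 19.31, 12.88, 19.31, 25.75]
χ² = (10−25.75)²/25.75 + (20−19.31)²/19.31 + (31−12.88)²/12.88 + (33−19.31)²/19.31 + (9−25.75)²/25.75 = 55.7702
df = 4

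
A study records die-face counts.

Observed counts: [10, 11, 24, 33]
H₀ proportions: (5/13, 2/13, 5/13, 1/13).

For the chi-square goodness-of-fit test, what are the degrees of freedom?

degrees of freedom = 3

df = k − 1 = 4 − 1 = 3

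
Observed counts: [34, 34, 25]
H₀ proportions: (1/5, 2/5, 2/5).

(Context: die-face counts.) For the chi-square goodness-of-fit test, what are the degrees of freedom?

df = k − 1 = 3 − 1 = 2

degrees of freedom = 2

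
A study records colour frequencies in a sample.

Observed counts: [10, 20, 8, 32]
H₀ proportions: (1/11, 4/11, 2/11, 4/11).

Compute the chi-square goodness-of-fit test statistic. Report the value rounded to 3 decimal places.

test statistic = 6.686

n = 70; E_i = n·p_i = [6.36, 25.45, 12.73, 25.45]
χ² = (10−6.36)²/6.36 + (20−25.45)²/25.45 + (8−12.73)²/12.73 + (32−25.45)²/25.45 = 6.6857
df = 3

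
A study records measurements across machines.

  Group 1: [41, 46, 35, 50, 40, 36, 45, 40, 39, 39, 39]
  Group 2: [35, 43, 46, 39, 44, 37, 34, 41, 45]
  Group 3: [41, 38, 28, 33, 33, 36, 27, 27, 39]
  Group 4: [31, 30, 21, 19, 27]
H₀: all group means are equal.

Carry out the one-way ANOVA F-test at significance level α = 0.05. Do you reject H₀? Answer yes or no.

Group means [40.91, 40.44, 33.56, 25.60], grand mean 36.588
SSB = Σnᵢ(x̄ᵢ−x̄)² = 1025.682; SSW = ΣΣ(x−x̄ᵢ)² = 696.554
MSB = 1025.682/3 = 341.8939; MSW = 696.554/30 = 23.2185
F = MSB/MSW = 14.7251
df = (3, 30)
p-value (upper-tail) = 0.00000
At α=0.05: p < α → reject H₀

reject H₀: yes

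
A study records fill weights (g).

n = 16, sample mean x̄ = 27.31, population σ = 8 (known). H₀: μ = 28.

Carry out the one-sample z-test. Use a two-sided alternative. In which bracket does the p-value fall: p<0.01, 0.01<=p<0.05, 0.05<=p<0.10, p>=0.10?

p-value bracket: p>=0.10

SE = σ/√n = 8/√16 = 2.0000
z = (x̄−μ₀)/SE = (27.31−28)/2.0000 = -0.3450
p-value (two-sided) = 0.73009
→ bracket: p>=0.10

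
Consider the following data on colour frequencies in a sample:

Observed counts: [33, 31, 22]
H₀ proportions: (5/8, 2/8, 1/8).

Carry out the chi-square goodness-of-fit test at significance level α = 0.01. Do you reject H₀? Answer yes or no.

reject H₀: yes

n = 86; E_i = n·p_i = [53.75, 21.50, 10.75]
χ² = (33−53.75)²/53.75 + (31−21.50)²/21.50 + (22−10.75)²/10.75 = 23.9814
df = 2
p-value (upper-tail) = 0.00001
At α=0.01: p < α → reject H₀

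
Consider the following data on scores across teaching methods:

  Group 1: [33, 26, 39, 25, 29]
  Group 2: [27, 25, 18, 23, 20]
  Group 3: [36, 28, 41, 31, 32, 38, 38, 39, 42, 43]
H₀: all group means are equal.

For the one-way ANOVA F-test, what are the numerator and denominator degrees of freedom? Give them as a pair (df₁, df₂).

k = 3 groups, N = 20 total
df = (k−1, N−k) = (3−1, 20−3) = (2, 17)

degrees of freedom = [2, 17]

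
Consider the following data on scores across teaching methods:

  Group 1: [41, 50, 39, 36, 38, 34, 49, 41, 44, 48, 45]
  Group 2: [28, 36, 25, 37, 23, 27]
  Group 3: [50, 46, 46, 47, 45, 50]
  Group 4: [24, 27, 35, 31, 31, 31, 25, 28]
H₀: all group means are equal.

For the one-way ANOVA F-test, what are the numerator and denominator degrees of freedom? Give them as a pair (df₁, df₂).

degrees of freedom = [3, 27]

k = 4 groups, N = 31 total
df = (k−1, N−k) = (4−1, 31−4) = (3, 27)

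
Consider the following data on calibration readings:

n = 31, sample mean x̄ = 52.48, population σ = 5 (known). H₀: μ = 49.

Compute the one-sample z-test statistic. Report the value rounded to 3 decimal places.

test statistic = 3.875

SE = σ/√n = 5/√31 = 0.8980
z = (x̄−μ₀)/SE = (52.48−49)/0.8980 = 3.8752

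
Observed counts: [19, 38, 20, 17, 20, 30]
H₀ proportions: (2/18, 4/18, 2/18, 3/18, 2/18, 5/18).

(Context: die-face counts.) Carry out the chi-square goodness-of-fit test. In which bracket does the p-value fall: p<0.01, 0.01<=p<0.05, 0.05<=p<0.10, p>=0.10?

n = 144; E_i = n·p_i = [16.00, 32.00, 16.00, 24.00, 16.00, 40.00]
χ² = (19−16.00)²/16.00 + (38−32.00)²/32.00 + (20−16.00)²/16.00 + (17−24.00)²/24.00 + (20−16.00)²/16.00 + (30−40.00)²/40.00 = 8.2292
df = 5
p-value (upper-tail) = 0.14405
→ bracket: p>=0.10

p-value bracket: p>=0.10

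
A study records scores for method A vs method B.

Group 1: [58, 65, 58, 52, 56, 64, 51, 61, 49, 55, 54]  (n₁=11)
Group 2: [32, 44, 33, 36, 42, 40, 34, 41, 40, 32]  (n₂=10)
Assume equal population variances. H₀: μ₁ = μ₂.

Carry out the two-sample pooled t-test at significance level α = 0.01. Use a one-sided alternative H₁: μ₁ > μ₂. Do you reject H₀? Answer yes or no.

reject H₀: yes

x̄₁=56.636, s₁=5.182, n₁=11
x̄₂=37.400, s₂=4.502, n₂=10
s_p² = [10·5.182² + 9·4.502²]/19 = 23.7340
SE = √(s_p²·(1/11+1/10)) = 2.1286
t = (56.636−37.400)/2.1286 = 9.0370
df = 19
p-value (one-sided, H₁ greater) = 0.00000
At α=0.01: p < α → reject H₀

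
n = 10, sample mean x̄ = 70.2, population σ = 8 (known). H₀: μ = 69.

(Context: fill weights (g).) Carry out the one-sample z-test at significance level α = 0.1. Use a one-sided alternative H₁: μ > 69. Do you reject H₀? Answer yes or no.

SE = σ/√n = 8/√10 = 2.5298
z = (x̄−μ₀)/SE = (70.2−69)/2.5298 = 0.4743
p-value (one-sided, H₁ greater) = 0.31763
At α=0.1: p ≥ α → fail to reject H₀

reject H₀: no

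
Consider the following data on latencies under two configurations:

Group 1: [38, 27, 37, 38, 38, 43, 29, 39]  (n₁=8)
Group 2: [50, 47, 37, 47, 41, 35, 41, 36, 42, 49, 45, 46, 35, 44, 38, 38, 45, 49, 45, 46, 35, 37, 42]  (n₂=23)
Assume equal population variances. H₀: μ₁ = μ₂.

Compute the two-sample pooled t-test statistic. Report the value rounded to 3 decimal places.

test statistic = -2.913

x̄₁=36.125, s₁=5.357, n₁=8
x̄₂=42.174, s₂=4.960, n₂=23
s_p² = [7·5.357² + 22·4.960²]/29 = 25.5924
SE = √(s_p²·(1/8+1/23)) = 2.0765
t = (36.125−42.174)/2.0765 = -2.9131
df = 29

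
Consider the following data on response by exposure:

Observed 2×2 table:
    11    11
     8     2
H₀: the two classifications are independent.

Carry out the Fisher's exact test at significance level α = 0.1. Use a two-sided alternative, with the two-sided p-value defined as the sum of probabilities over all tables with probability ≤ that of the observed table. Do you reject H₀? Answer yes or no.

Margins: r₁=22, r₂=10, c₁=19, c₂=13, n=32
p_obs = C(22,11)·C(10,8)/C(32,19); sum pmf over tables with pmf ≤ p_obs
p-value (two-sided) = 0.14083
At α=0.1: p ≥ α → fail to reject H₀

reject H₀: no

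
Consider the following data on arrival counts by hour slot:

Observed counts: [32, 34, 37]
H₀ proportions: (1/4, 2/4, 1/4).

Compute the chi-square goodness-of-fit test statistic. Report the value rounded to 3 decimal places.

test statistic = 12.379

n = 103; E_i = n·p_i = [25.75, 51.50, 25.75]
χ² = (32−25.75)²/25.75 + (34−51.50)²/51.50 + (37−25.75)²/25.75 = 12.3786
df = 2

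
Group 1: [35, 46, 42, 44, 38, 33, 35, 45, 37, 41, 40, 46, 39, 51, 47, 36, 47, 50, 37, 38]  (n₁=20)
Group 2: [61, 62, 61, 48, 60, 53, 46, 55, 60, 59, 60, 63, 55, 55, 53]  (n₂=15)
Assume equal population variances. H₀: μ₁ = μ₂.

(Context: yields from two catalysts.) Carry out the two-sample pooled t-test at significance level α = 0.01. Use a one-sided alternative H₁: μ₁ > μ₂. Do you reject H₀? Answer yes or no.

x̄₁=41.350, s₁=5.344, n₁=20
x̄₂=56.733, s₂=5.133, n₂=15
s_p² = [19·5.344² + 14·5.133²]/33 = 27.6207
SE = √(s_p²·(1/20+1/15)) = 1.7951
t = (41.350−56.733)/1.7951 = -8.5696
df = 33
p-value (one-sided, H₁ greater) = 1.00000
At α=0.01: p ≥ α → fail to reject H₀

reject H₀: no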